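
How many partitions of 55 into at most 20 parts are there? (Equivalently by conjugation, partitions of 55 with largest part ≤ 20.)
p(55, parts ≤ 20) = 385528

Use the recurrence p(n, m) = p(n, m−1) + p(n−m, m): either the largest part is < m (count p(n, m−1)) or the largest part is exactly m (remove one copy of m, count p(n−m, m)). With p(0, ·) = 1 this gives p(55, parts ≤ 20) = 385528. (By conjugating Young diagrams, this also counts partitions of 55 into at most 20 parts.)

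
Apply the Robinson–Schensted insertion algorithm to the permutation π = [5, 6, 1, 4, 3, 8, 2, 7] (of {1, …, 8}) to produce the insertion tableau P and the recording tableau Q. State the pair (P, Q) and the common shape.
P = [1, 2, 7] / [3, 6, 8] / [4] / [5];  Q = [1, 2, 6] / [3, 4, 8] / [5] / [7];  common shape = (3, 3, 1, 1)

Row-insert the values π_1, π_2, … into P one at a time, bumping the leftmost entry strictly greater than the inserted value down to the next row. The recording tableau Q records, in position (i, j), the step at which that cell was added to P.
  Insert 5 (step 1): P = [5];  Q = [1]
  Insert 6 (step 2): P = [5, 6];  Q = [1, 2]
  Insert 1 (step 3): P = [1, 6] / [5];  Q = [1, 2] / [3]
  Insert 4 (step 4): P = [1, 4] / [5, 6];  Q = [1, 2] / [3, 4]
  Insert 3 (step 5): P = [1, 3] / [4, 6] / [5];  Q = [1, 2] / [3, 4] / [5]
  Insert 8 (step 6): P = [1, 3, 8] / [4, 6] / [5];  Q = [1, 2, 6] / [3, 4] / [5]
  Insert 2 (step 7): P = [1, 2, 8] / [3, 6] / [4] / [5];  Q = [1, 2, 6] / [3, 4] / [5] / [7]
  Insert 7 (step 8): P = [1, 2, 7] / [3, 6, 8] / [4] / [5];  Q = [1, 2, 6] / [3, 4, 8] / [5] / [7]
Final shape: (3, 3, 1, 1).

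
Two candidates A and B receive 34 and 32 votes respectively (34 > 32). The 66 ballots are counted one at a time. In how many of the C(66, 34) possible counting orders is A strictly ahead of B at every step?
Strict-lead orderings = 212336130412243110

Total orderings of the 66 votes with 34 for A: C(66, 34) = 7007092303604022630. By the Bertrand ballot formula (Cycle Lemma / reflection principle), the number of orderings in which A is strictly ahead of B throughout is (p − q)/(p + q) · C(p + q, p) = (34 − 32)/(34 + 32) · 7007092303604022630 = 212336130412243110.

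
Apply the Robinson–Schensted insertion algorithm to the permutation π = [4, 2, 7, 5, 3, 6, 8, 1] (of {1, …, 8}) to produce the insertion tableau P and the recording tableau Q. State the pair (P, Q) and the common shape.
P = [1, 3, 6, 8] / [2, 5] / [4] / [7];  Q = [1, 3, 6, 7] / [2, 4] / [5] / [8];  common shape = (4, 2, 1, 1)

Row-insert the values π_1, π_2, … into P one at a time, bumping the leftmost entry strictly greater than the inserted value down to the next row. The recording tableau Q records, in position (i, j), the step at which that cell was added to P.
  Insert 4 (step 1): P = [4];  Q = [1]
  Insert 2 (step 2): P = [2] / [4];  Q = [1] / [2]
  Insert 7 (step 3): P = [2, 7] / [4];  Q = [1, 3] / [2]
  Insert 5 (step 4): P = [2, 5] / [4, 7];  Q = [1, 3] / [2, 4]
  Insert 3 (step 5): P = [2, 3] / [4, 5] / [7];  Q = [1, 3] / [2, 4] / [5]
  Insert 6 (step 6): P = [2, 3, 6] / [4, 5] / [7];  Q = [1, 3, 6] / [2, 4] / [5]
  Insert 8 (step 7): P = [2, 3, 6, 8] / [4, 5] / [7];  Q = [1, 3, 6, 7] / [2, 4] / [5]
  Insert 1 (step 8): P = [1, 3, 6, 8] / [2, 5] / [4] / [7];  Q = [1, 3, 6, 7] / [2, 4] / [5] / [8]
Final shape: (4, 2, 1, 1).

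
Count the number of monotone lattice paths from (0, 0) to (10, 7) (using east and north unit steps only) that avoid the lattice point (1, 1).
Number of paths = 9438

Total paths from (0, 0) to (10, 7): C(17, 10) = 19448. Paths through (1, 1): (paths (0, 0) → (1, 1)) × (paths (1, 1) → (10, 7)) = C(2, 1) · C(15, 9) = 2 · 5005 = 10010. Avoidance count = 19448 − 10010 = 9438.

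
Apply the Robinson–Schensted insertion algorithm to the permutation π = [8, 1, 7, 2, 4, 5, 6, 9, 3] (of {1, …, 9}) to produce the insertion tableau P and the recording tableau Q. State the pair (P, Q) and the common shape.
P = [1, 2, 3, 5, 6, 9] / [4] / [7] / [8];  Q = [1, 3, 5, 6, 7, 8] / [2] / [4] / [9];  common shape = (6, 1, 1, 1)

Row-insert the values π_1, π_2, … into P one at a time, bumping the leftmost entry strictly greater than the inserted value down to the next row. The recording tableau Q records, in position (i, j), the step at which that cell was added to P.
  Insert 8 (step 1): P = [8];  Q = [1]
  Insert 1 (step 2): P = [1] / [8];  Q = [1] / [2]
  Insert 7 (step 3): P = [1, 7] / [8];  Q = [1, 3] / [2]
  Insert 2 (step 4): P = [1, 2] / [7] / [8];  Q = [1, 3] / [2] / [4]
  Insert 4 (step 5): P = [1, 2, 4] / [7] / [8];  Q = [1, 3, 5] / [2] / [4]
  Insert 5 (step 6): P = [1, 2, 4, 5] / [7] / [8];  Q = [1, 3, 5, 6] / [2] / [4]
  Insert 6 (step 7): P = [1, 2, 4, 5, 6] / [7] / [8];  Q = [1, 3, 5, 6, 7] / [2] / [4]
  Insert 9 (step 8): P = [1, 2, 4, 5, 6, 9] / [7] / [8];  Q = [1, 3, 5, 6, 7, 8] / [2] / [4]
  Insert 3 (step 9): P = [1, 2, 3, 5, 6, 9] / [4] / [7] / [8];  Q = [1, 3, 5, 6, 7, 8] / [2] / [4] / [9]
Final shape: (6, 1, 1, 1).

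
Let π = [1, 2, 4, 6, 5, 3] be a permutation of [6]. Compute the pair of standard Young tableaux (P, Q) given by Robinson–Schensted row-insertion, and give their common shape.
P = [1, 2, 3, 5] / [4] / [6];  Q = [1, 2, 3, 4] / [5] / [6];  common shape = (4, 1, 1)

Row-insert the values π_1, π_2, … into P one at a time, bumping the leftmost entry strictly greater than the inserted value down to the next row. The recording tableau Q records, in position (i, j), the step at which that cell was added to P.
  Insert 1 (step 1): P = [1];  Q = [1]
  Insert 2 (step 2): P = [1, 2];  Q = [1, 2]
  Insert 4 (step 3): P = [1, 2, 4];  Q = [1, 2, 3]
  Insert 6 (step 4): P = [1, 2, 4, 6];  Q = [1, 2, 3, 4]
  Insert 5 (step 5): P = [1, 2, 4, 5] / [6];  Q = [1, 2, 3, 4] / [5]
  Insert 3 (step 6): P = [1, 2, 3, 5] / [4] / [6];  Q = [1, 2, 3, 4] / [5] / [6]
Final shape: (4, 1, 1).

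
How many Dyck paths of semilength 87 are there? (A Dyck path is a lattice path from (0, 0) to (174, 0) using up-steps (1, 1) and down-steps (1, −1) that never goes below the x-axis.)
C_87 = 16435314834665426797069144960762886143367590394940

These Dyck paths are counted by the Catalan number C_n = (1/(n + 1)) · C(2n, n). For n = 87: C_87 = (1/88) · C(174, 87) = 1446307705450557558142084756547133980616347954754720/88 = 16435314834665426797069144960762886143367590394940.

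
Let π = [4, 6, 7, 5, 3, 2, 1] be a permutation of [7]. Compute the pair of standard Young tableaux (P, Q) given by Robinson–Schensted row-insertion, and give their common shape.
P = [1, 5, 7] / [2] / [3] / [4] / [6];  Q = [1, 2, 3] / [4] / [5] / [6] / [7];  common shape = (3, 1, 1, 1, 1)

Row-insert the values π_1, π_2, … into P one at a time, bumping the leftmost entry strictly greater than the inserted value down to the next row. The recording tableau Q records, in position (i, j), the step at which that cell was added to P.
  Insert 4 (step 1): P = [4];  Q = [1]
  Insert 6 (step 2): P = [4, 6];  Q = [1, 2]
  Insert 7 (step 3): P = [4, 6, 7];  Q = [1, 2, 3]
  Insert 5 (step 4): P = [4, 5, 7] / [6];  Q = [1, 2, 3] / [4]
  Insert 3 (step 5): P = [3, 5, 7] / [4] / [6];  Q = [1, 2, 3] / [4] / [5]
  Insert 2 (step 6): P = [2, 5, 7] / [3] / [4] / [6];  Q = [1, 2, 3] / [4] / [5] / [6]
  Insert 1 (step 7): P = [1, 5, 7] / [2] / [3] / [4] / [6];  Q = [1, 2, 3] / [4] / [5] / [6] / [7]
Final shape: (3, 1, 1, 1, 1).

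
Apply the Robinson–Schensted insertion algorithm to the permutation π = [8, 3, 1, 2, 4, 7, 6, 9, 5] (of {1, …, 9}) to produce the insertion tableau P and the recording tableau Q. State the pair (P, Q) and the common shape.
P = [1, 2, 4, 5, 9] / [3, 6] / [7] / [8];  Q = [1, 4, 5, 6, 8] / [2, 7] / [3] / [9];  common shape = (5, 2, 1, 1)

Row-insert the values π_1, π_2, … into P one at a time, bumping the leftmost entry strictly greater than the inserted value down to the next row. The recording tableau Q records, in position (i, j), the step at which that cell was added to P.
  Insert 8 (step 1): P = [8];  Q = [1]
  Insert 3 (step 2): P = [3] / [8];  Q = [1] / [2]
  Insert 1 (step 3): P = [1] / [3] / [8];  Q = [1] / [2] / [3]
  Insert 2 (step 4): P = [1, 2] / [3] / [8];  Q = [1, 4] / [2] / [3]
  Insert 4 (step 5): P = [1, 2, 4] / [3] / [8];  Q = [1, 4, 5] / [2] / [3]
  Insert 7 (step 6): P = [1, 2, 4, 7] / [3] / [8];  Q = [1, 4, 5, 6] / [2] / [3]
  Insert 6 (step 7): P = [1, 2, 4, 6] / [3, 7] / [8];  Q = [1, 4, 5, 6] / [2, 7] / [3]
  Insert 9 (step 8): P = [1, 2, 4, 6, 9] / [3, 7] / [8];  Q = [1, 4, 5, 6, 8] / [2, 7] / [3]
  Insert 5 (step 9): P = [1, 2, 4, 5, 9] / [3, 6] / [7] / [8];  Q = [1, 4, 5, 6, 8] / [2, 7] / [3] / [9]
Final shape: (5, 2, 1, 1).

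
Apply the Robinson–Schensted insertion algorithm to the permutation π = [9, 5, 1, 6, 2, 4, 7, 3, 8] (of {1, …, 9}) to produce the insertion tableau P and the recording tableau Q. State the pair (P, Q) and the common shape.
P = [1, 2, 3, 7, 8] / [4, 6] / [5] / [9];  Q = [1, 4, 6, 7, 9] / [2, 5] / [3] / [8];  common shape = (5, 2, 1, 1)

Row-insert the values π_1, π_2, … into P one at a time, bumping the leftmost entry strictly greater than the inserted value down to the next row. The recording tableau Q records, in position (i, j), the step at which that cell was added to P.
  Insert 9 (step 1): P = [9];  Q = [1]
  Insert 5 (step 2): P = [5] / [9];  Q = [1] / [2]
  Insert 1 (step 3): P = [1] / [5] / [9];  Q = [1] / [2] / [3]
  Insert 6 (step 4): P = [1, 6] / [5] / [9];  Q = [1, 4] / [2] / [3]
  Insert 2 (step 5): P = [1, 2] / [5, 6] / [9];  Q = [1, 4] / [2, 5] / [3]
  Insert 4 (step 6): P = [1, 2, 4] / [5, 6] / [9];  Q = [1, 4, 6] / [2, 5] / [3]
  Insert 7 (step 7): P = [1, 2, 4, 7] / [5, 6] / [9];  Q = [1, 4, 6, 7] / [2, 5] / [3]
  Insert 3 (step 8): P = [1, 2, 3, 7] / [4, 6] / [5] / [9];  Q = [1, 4, 6, 7] / [2, 5] / [3] / [8]
  Insert 8 (step 9): P = [1, 2, 3, 7, 8] / [4, 6] / [5] / [9];  Q = [1, 4, 6, 7, 9] / [2, 5] / [3] / [8]
Final shape: (5, 2, 1, 1).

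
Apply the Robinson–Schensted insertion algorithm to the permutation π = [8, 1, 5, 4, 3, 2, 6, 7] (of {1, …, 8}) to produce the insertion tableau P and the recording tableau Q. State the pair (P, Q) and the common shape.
P = [1, 2, 6, 7] / [3] / [4] / [5] / [8];  Q = [1, 3, 7, 8] / [2] / [4] / [5] / [6];  common shape = (4, 1, 1, 1, 1)

Row-insert the values π_1, π_2, … into P one at a time, bumping the leftmost entry strictly greater than the inserted value down to the next row. The recording tableau Q records, in position (i, j), the step at which that cell was added to P.
  Insert 8 (step 1): P = [8];  Q = [1]
  Insert 1 (step 2): P = [1] / [8];  Q = [1] / [2]
  Insert 5 (step 3): P = [1, 5] / [8];  Q = [1, 3] / [2]
  Insert 4 (step 4): P = [1, 4] / [5] / [8];  Q = [1, 3] / [2] / [4]
  Insert 3 (step 5): P = [1, 3] / [4] / [5] / [8];  Q = [1, 3] / [2] / [4] / [5]
  Insert 2 (step 6): P = [1, 2] / [3] / [4] / [5] / [8];  Q = [1, 3] / [2] / [4] / [5] / [6]
  Insert 6 (step 7): P = [1, 2, 6] / [3] / [4] / [5] / [8];  Q = [1, 3, 7] / [2] / [4] / [5] / [6]
  Insert 7 (step 8): P = [1, 2, 6, 7] / [3] / [4] / [5] / [8];  Q = [1, 3, 7, 8] / [2] / [4] / [5] / [6]
Final shape: (4, 1, 1, 1, 1).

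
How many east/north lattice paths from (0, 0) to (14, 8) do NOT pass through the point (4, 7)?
Number of paths = 316140

Total paths from (0, 0) to (14, 8): C(22, 14) = 319770. Paths through (4, 7): (paths (0, 0) → (4, 7)) × (paths (4, 7) → (14, 8)) = C(11, 4) · C(11, 10) = 330 · 11 = 3630. Avoidance count = 319770 − 3630 = 316140.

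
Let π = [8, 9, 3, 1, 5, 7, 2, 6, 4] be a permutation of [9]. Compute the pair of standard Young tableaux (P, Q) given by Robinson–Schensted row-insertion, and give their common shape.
P = [1, 2, 4] / [3, 5, 6] / [7, 9] / [8];  Q = [1, 2, 6] / [3, 5, 8] / [4, 7] / [9];  common shape = (3, 3, 2, 1)

Row-insert the values π_1, π_2, … into P one at a time, bumping the leftmost entry strictly greater than the inserted value down to the next row. The recording tableau Q records, in position (i, j), the step at which that cell was added to P.
  Insert 8 (step 1): P = [8];  Q = [1]
  Insert 9 (step 2): P = [8, 9];  Q = [1, 2]
  Insert 3 (step 3): P = [3, 9] / [8];  Q = [1, 2] / [3]
  Insert 1 (step 4): P = [1, 9] / [3] / [8];  Q = [1, 2] / [3] / [4]
  Insert 5 (step 5): P = [1, 5] / [3, 9] / [8];  Q = [1, 2] / [3, 5] / [4]
  Insert 7 (step 6): P = [1, 5, 7] / [3, 9] / [8];  Q = [1, 2, 6] / [3, 5] / [4]
  Insert 2 (step 7): P = [1, 2, 7] / [3, 5] / [8, 9];  Q = [1, 2, 6] / [3, 5] / [4, 7]
  Insert 6 (step 8): P = [1, 2, 6] / [3, 5, 7] / [8, 9];  Q = [1, 2, 6] / [3, 5, 8] / [4, 7]
  Insert 4 (step 9): P = [1, 2, 4] / [3, 5, 6] / [7, 9] / [8];  Q = [1, 2, 6] / [3, 5, 8] / [4, 7] / [9]
Final shape: (3, 3, 2, 1).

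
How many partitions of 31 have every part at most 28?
p(31, parts ≤ 28) = 6838

Use the recurrence p(n, m) = p(n, m−1) + p(n−m, m): either the largest part is < m (count p(n, m−1)) or the largest part is exactly m (remove one copy of m, count p(n−m, m)). With p(0, ·) = 1 this gives p(31, parts ≤ 28) = 6838. (By conjugating Young diagrams, this also counts partitions of 31 into at most 28 parts.)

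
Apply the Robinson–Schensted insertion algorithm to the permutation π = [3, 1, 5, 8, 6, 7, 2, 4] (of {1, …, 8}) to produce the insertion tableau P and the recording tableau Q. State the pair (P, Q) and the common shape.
P = [1, 2, 4, 7] / [3, 5, 6] / [8];  Q = [1, 3, 4, 6] / [2, 5, 8] / [7];  common shape = (4, 3, 1)

Row-insert the values π_1, π_2, … into P one at a time, bumping the leftmost entry strictly greater than the inserted value down to the next row. The recording tableau Q records, in position (i, j), the step at which that cell was added to P.
  Insert 3 (step 1): P = [3];  Q = [1]
  Insert 1 (step 2): P = [1] / [3];  Q = [1] / [2]
  Insert 5 (step 3): P = [1, 5] / [3];  Q = [1, 3] / [2]
  Insert 8 (step 4): P = [1, 5, 8] / [3];  Q = [1, 3, 4] / [2]
  Insert 6 (step 5): P = [1, 5, 6] / [3, 8];  Q = [1, 3, 4] / [2, 5]
  Insert 7 (step 6): P = [1, 5, 6, 7] / [3, 8];  Q = [1, 3, 4, 6] / [2, 5]
  Insert 2 (step 7): P = [1, 2, 6, 7] / [3, 5] / [8];  Q = [1, 3, 4, 6] / [2, 5] / [7]
  Insert 4 (step 8): P = [1, 2, 4, 7] / [3, 5, 6] / [8];  Q = [1, 3, 4, 6] / [2, 5, 8] / [7]
Final shape: (4, 3, 1).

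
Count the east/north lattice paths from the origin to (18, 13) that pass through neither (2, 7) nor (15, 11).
Number of paths = 127162207

Inclusion–exclusion. Total paths: C(31, 18) = 206253075. Through P₁: C(9, 2)·C(22, 16) = 2686068. Through P₂: C(26, 15)·C(5, 3) = 77261600. Since P₁ is strictly southwest of P₂, a monotone path through both must visit P₁ then P₂; paths through both = C(9, 2)·C(17, 13)·C(5, 3) = 856800. Avoid both = 206253075 − 2686068 − 77261600 + 856800 = 127162207.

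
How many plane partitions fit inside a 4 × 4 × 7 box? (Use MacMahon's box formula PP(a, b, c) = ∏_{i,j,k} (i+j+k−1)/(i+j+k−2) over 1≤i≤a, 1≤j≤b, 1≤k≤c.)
PP(4, 4, 7) = 44537922

Evaluate the triple product over i = 1..4, j = 1..4, k = 1..7. The factors are (2/1) · (3/2) · (4/3) · (5/4) · (6/5) · (7/6) · (8/7) · (3/2) · … (112 factors total). The numerators and denominators telescope so the product is an integer; carrying out the multiplication exactly gives PP(4, 4, 7) = 44537922.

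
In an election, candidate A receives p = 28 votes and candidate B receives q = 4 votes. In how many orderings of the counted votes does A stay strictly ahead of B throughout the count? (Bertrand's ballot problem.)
Strict-lead orderings = 26970

Total orderings of the 32 votes with 28 for A: C(32, 28) = 35960. By the Bertrand ballot formula (Cycle Lemma / reflection principle), the number of orderings in which A is strictly ahead of B throughout is (p − q)/(p + q) · C(p + q, p) = (28 − 4)/(28 + 4) · 35960 = 26970.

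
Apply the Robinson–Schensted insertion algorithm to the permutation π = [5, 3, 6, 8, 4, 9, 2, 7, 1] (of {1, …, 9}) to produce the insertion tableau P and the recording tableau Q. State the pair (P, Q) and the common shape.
P = [1, 4, 7, 9] / [2, 6, 8] / [3] / [5];  Q = [1, 3, 4, 6] / [2, 5, 8] / [7] / [9];  common shape = (4, 3, 1, 1)

Row-insert the values π_1, π_2, … into P one at a time, bumping the leftmost entry strictly greater than the inserted value down to the next row. The recording tableau Q records, in position (i, j), the step at which that cell was added to P.
  Insert 5 (step 1): P = [5];  Q = [1]
  Insert 3 (step 2): P = [3] / [5];  Q = [1] / [2]
  Insert 6 (step 3): P = [3, 6] / [5];  Q = [1, 3] / [2]
  Insert 8 (step 4): P = [3, 6, 8] / [5];  Q = [1, 3, 4] / [2]
  Insert 4 (step 5): P = [3, 4, 8] / [5, 6];  Q = [1, 3, 4] / [2, 5]
  Insert 9 (step 6): P = [3, 4, 8, 9] / [5, 6];  Q = [1, 3, 4, 6] / [2, 5]
  Insert 2 (step 7): P = [2, 4, 8, 9] / [3, 6] / [5];  Q = [1, 3, 4, 6] / [2, 5] / [7]
  Insert 7 (step 8): P = [2, 4, 7, 9] / [3, 6, 8] / [5];  Q = [1, 3, 4, 6] / [2, 5, 8] / [7]
  Insert 1 (step 9): P = [1, 4, 7, 9] / [2, 6, 8] / [3] / [5];  Q = [1, 3, 4, 6] / [2, 5, 8] / [7] / [9]
Final shape: (4, 3, 1, 1).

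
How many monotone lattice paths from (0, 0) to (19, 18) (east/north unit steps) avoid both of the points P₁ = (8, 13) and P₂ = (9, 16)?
Number of paths = 16702672590

Inclusion–exclusion. Total paths: C(37, 19) = 17672631900. Through P₁: C(21, 8)·C(16, 11) = 888844320. Through P₂: C(25, 9)·C(12, 10) = 134836350. Since P₁ is strictly southwest of P₂, a monotone path through both must visit P₁ then P₂; paths through both = C(21, 8)·C(4, 1)·C(12, 10) = 53721360. Avoid both = 17672631900 − 888844320 − 134836350 + 53721360 = 16702672590.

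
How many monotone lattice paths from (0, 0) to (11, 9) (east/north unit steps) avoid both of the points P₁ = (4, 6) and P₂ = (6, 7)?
Number of paths = 119954

Inclusion–exclusion. Total paths: C(20, 11) = 167960. Through P₁: C(10, 4)·C(10, 7) = 25200. Through P₂: C(13, 6)·C(7, 5) = 36036. Since P₁ is strictly southwest of P₂, a monotone path through both must visit P₁ then P₂; paths through both = C(10, 4)·C(3, 2)·C(7, 5) = 13230. Avoid both = 167960 − 25200 − 36036 + 13230 = 119954.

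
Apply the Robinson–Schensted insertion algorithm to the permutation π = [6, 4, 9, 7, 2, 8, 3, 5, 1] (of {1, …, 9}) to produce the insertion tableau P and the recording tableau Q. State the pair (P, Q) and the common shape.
P = [1, 3, 5] / [2, 7, 8] / [4, 9] / [6];  Q = [1, 3, 6] / [2, 4, 8] / [5, 7] / [9];  common shape = (3, 3, 2, 1)

Row-insert the values π_1, π_2, … into P one at a time, bumping the leftmost entry strictly greater than the inserted value down to the next row. The recording tableau Q records, in position (i, j), the step at which that cell was added to P.
  Insert 6 (step 1): P = [6];  Q = [1]
  Insert 4 (step 2): P = [4] / [6];  Q = [1] / [2]
  Insert 9 (step 3): P = [4, 9] / [6];  Q = [1, 3] / [2]
  Insert 7 (step 4): P = [4, 7] / [6, 9];  Q = [1, 3] / [2, 4]
  Insert 2 (step 5): P = [2, 7] / [4, 9] / [6];  Q = [1, 3] / [2, 4] / [5]
  Insert 8 (step 6): P = [2, 7, 8] / [4, 9] / [6];  Q = [1, 3, 6] / [2, 4] / [5]
  Insert 3 (step 7): P = [2, 3, 8] / [4, 7] / [6, 9];  Q = [1, 3, 6] / [2, 4] / [5, 7]
  Insert 5 (step 8): P = [2, 3, 5] / [4, 7, 8] / [6, 9];  Q = [1, 3, 6] / [2, 4, 8] / [5, 7]
  Insert 1 (step 9): P = [1, 3, 5] / [2, 7, 8] / [4, 9] / [6];  Q = [1, 3, 6] / [2, 4, 8] / [5, 7] / [9]
Final shape: (3, 3, 2, 1).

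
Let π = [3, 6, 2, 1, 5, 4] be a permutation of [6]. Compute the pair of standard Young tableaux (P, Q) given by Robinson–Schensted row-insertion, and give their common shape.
P = [1, 4] / [2, 5] / [3, 6];  Q = [1, 2] / [3, 5] / [4, 6];  common shape = (2, 2, 2)

Row-insert the values π_1, π_2, … into P one at a time, bumping the leftmost entry strictly greater than the inserted value down to the next row. The recording tableau Q records, in position (i, j), the step at which that cell was added to P.
  Insert 3 (step 1): P = [3];  Q = [1]
  Insert 6 (step 2): P = [3, 6];  Q = [1, 2]
  Insert 2 (step 3): P = [2, 6] / [3];  Q = [1, 2] / [3]
  Insert 1 (step 4): P = [1, 6] / [2] / [3];  Q = [1, 2] / [3] / [4]
  Insert 5 (step 5): P = [1, 5] / [2, 6] / [3];  Q = [1, 2] / [3, 5] / [4]
  Insert 4 (step 6): P = [1, 4] / [2, 5] / [3, 6];  Q = [1, 2] / [3, 5] / [4, 6]
Final shape: (2, 2, 2).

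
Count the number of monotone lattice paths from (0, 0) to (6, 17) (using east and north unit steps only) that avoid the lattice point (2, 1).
Number of paths = 86412

Total paths from (0, 0) to (6, 17): C(23, 6) = 100947. Paths through (2, 1): (paths (0, 0) → (2, 1)) × (paths (2, 1) → (6, 17)) = C(3, 2) · C(20, 4) = 3 · 4845 = 14535. Avoidance count = 100947 − 14535 = 86412.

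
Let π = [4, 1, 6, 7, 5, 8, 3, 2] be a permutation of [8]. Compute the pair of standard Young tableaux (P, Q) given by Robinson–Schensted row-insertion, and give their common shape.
P = [1, 2, 7, 8] / [3, 5] / [4] / [6];  Q = [1, 3, 4, 6] / [2, 5] / [7] / [8];  common shape = (4, 2, 1, 1)

Row-insert the values π_1, π_2, … into P one at a time, bumping the leftmost entry strictly greater than the inserted value down to the next row. The recording tableau Q records, in position (i, j), the step at which that cell was added to P.
  Insert 4 (step 1): P = [4];  Q = [1]
  Insert 1 (step 2): P = [1] / [4];  Q = [1] / [2]
  Insert 6 (step 3): P = [1, 6] / [4];  Q = [1, 3] / [2]
  Insert 7 (step 4): P = [1, 6, 7] / [4];  Q = [1, 3, 4] / [2]
  Insert 5 (step 5): P = [1, 5, 7] / [4, 6];  Q = [1, 3, 4] / [2, 5]
  Insert 8 (step 6): P = [1, 5, 7, 8] / [4, 6];  Q = [1, 3, 4, 6] / [2, 5]
  Insert 3 (step 7): P = [1, 3, 7, 8] / [4, 5] / [6];  Q = [1, 3, 4, 6] / [2, 5] / [7]
  Insert 2 (step 8): P = [1, 2, 7, 8] / [3, 5] / [4] / [6];  Q = [1, 3, 4, 6] / [2, 5] / [7] / [8]
Final shape: (4, 2, 1, 1).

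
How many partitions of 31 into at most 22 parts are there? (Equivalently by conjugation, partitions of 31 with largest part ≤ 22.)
p(31, parts ≤ 22) = 6775

Use the recurrence p(n, m) = p(n, m−1) + p(n−m, m): either the largest part is < m (count p(n, m−1)) or the largest part is exactly m (remove one copy of m, count p(n−m, m)). With p(0, ·) = 1 this gives p(31, parts ≤ 22) = 6775. (By conjugating Young diagrams, this also counts partitions of 31 into at most 22 parts.)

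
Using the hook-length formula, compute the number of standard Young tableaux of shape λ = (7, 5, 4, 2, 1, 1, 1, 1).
# SYT of shape (7, 5, 4, 2, 1, 1, 1, 1) = 3233230000

Hook-length formula: f^λ = n! / Π hook(c), product over all cells c of the Young diagram. For λ = (7, 5, 4, 2, 1, 1, 1, 1), n = 22 boxes. Hook lengths by row (left-to-right, top-to-bottom): [14, 9, 7, 6, 4, 2, 1]; [11, 6, 4, 3, 1]; [9, 4, 2, 1]; [6, 1]; [4]; [3]; [2]; [1]. Product of hooks = 347640201216. So f^λ = 22! / 347640201216 = 1124000727777607680000 / 347640201216 = 3233230000.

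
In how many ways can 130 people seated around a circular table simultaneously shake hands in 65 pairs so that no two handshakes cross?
C_65 = 1440418573150919668872489894243865350

These noncrossing handshakes are counted by the Catalan number C_n = (1/(n + 1)) · C(2n, n). For n = 65: C_65 = (1/66) · C(130, 65) = 95067625827960698145584333020095113100/66 = 1440418573150919668872489894243865350.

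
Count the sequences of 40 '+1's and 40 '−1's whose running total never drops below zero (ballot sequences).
C_40 = 2622127042276492108820

These ballot sequences are counted by the Catalan number C_n = (1/(n + 1)) · C(2n, n). For n = 40: C_40 = (1/41) · C(80, 40) = 107507208733336176461620/41 = 2622127042276492108820.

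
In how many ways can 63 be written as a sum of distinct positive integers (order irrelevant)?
q(63) = 14848

A partition into distinct parts is a strictly decreasing sequence summing to n. The recurrence d(n, m) = d(n, m−1) + d(n−m, m−1) (use part m at most once) with q(n) = d(n, n) gives q(63) = 14848. (Euler's theorem: # distinct-part partitions = # odd-part partitions.)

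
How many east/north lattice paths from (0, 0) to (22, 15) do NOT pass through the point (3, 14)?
Number of paths = 9364186160

Total paths from (0, 0) to (22, 15): C(37, 22) = 9364199760. Paths through (3, 14): (paths (0, 0) → (3, 14)) × (paths (3, 14) → (22, 15)) = C(17, 3) · C(20, 19) = 680 · 20 = 13600. Avoidance count = 9364199760 − 13600 = 9364186160.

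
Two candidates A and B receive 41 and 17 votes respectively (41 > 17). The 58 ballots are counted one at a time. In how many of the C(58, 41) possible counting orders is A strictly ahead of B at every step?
Strict-lead orderings = 81744284243160

Total orderings of the 58 votes with 41 for A: C(58, 41) = 197548686920970. By the Bertrand ballot formula (Cycle Lemma / reflection principle), the number of orderings in which A is strictly ahead of B throughout is (p − q)/(p + q) · C(p + q, p) = (41 − 17)/(41 + 17) · 197548686920970 = 81744284243160.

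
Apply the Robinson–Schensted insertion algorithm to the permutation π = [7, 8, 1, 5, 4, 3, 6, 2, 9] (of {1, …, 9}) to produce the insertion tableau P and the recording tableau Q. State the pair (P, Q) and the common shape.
P = [1, 2, 6, 9] / [3, 8] / [4] / [5] / [7];  Q = [1, 2, 7, 9] / [3, 4] / [5] / [6] / [8];  common shape = (4, 2, 1, 1, 1)

Row-insert the values π_1, π_2, … into P one at a time, bumping the leftmost entry strictly greater than the inserted value down to the next row. The recording tableau Q records, in position (i, j), the step at which that cell was added to P.
  Insert 7 (step 1): P = [7];  Q = [1]
  Insert 8 (step 2): P = [7, 8];  Q = [1, 2]
  Insert 1 (step 3): P = [1, 8] / [7];  Q = [1, 2] / [3]
  Insert 5 (step 4): P = [1, 5] / [7, 8];  Q = [1, 2] / [3, 4]
  Insert 4 (step 5): P = [1, 4] / [5, 8] / [7];  Q = [1, 2] / [3, 4] / [5]
  Insert 3 (step 6): P = [1, 3] / [4, 8] / [5] / [7];  Q = [1, 2] / [3, 4] / [5] / [6]
  Insert 6 (step 7): P = [1, 3, 6] / [4, 8] / [5] / [7];  Q = [1, 2, 7] / [3, 4] / [5] / [6]
  Insert 2 (step 8): P = [1, 2, 6] / [3, 8] / [4] / [5] / [7];  Q = [1, 2, 7] / [3, 4] / [5] / [6] / [8]
  Insert 9 (step 9): P = [1, 2, 6, 9] / [3, 8] / [4] / [5] / [7];  Q = [1, 2, 7, 9] / [3, 4] / [5] / [6] / [8]
Final shape: (4, 2, 1, 1, 1).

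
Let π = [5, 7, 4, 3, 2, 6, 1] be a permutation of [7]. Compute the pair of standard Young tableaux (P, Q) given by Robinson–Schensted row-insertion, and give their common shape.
P = [1, 6] / [2, 7] / [3] / [4] / [5];  Q = [1, 2] / [3, 6] / [4] / [5] / [7];  common shape = (2, 2, 1, 1, 1)

Row-insert the values π_1, π_2, … into P one at a time, bumping the leftmost entry strictly greater than the inserted value down to the next row. The recording tableau Q records, in position (i, j), the step at which that cell was added to P.
  Insert 5 (step 1): P = [5];  Q = [1]
  Insert 7 (step 2): P = [5, 7];  Q = [1, 2]
  Insert 4 (step 3): P = [4, 7] / [5];  Q = [1, 2] / [3]
  Insert 3 (step 4): P = [3, 7] / [4] / [5];  Q = [1, 2] / [3] / [4]
  Insert 2 (step 5): P = [2, 7] / [3] / [4] / [5];  Q = [1, 2] / [3] / [4] / [5]
  Insert 6 (step 6): P = [2, 6] / [3, 7] / [4] / [5];  Q = [1, 2] / [3, 6] / [4] / [5]
  Insert 1 (step 7): P = [1, 6] / [2, 7] / [3] / [4] / [5];  Q = [1, 2] / [3, 6] / [4] / [5] / [7]
Final shape: (2, 2, 1, 1, 1).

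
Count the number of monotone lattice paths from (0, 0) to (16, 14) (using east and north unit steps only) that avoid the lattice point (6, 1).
Number of paths = 137414213

Total paths from (0, 0) to (16, 14): C(30, 16) = 145422675. Paths through (6, 1): (paths (0, 0) → (6, 1)) × (paths (6, 1) → (16, 14)) = C(7, 6) · C(23, 10) = 7 · 1144066 = 8008462. Avoidance count = 145422675 − 8008462 = 137414213.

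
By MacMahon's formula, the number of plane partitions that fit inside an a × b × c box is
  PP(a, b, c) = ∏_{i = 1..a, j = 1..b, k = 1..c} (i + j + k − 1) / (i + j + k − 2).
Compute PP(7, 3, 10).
PP(7, 3, 10) = 108284013552

Evaluate the triple product over i = 1..7, j = 1..3, k = 1..10. The factors are (2/1) · (3/2) · (4/3) · (5/4) · (6/5) · (7/6) · (8/7) · (9/8) · … (210 factors total). The numerators and denominators telescope so the product is an integer; carrying out the multiplication exactly gives PP(7, 3, 10) = 108284013552.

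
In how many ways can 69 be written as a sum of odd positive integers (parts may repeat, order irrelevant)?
p_odd(69) = 27130

Enumerate partitions using only odd parts via the recurrence o(n, m) = o(n, m−2) + o(n−m, m) over odd m, starting from the largest odd part ≤ n. This gives p_odd(69) = 27130. (Euler's theorem: equals the count of distinct-part partitions.)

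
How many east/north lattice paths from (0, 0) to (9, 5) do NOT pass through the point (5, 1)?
Number of paths = 1582

Total paths from (0, 0) to (9, 5): C(14, 9) = 2002. Paths through (5, 1): (paths (0, 0) → (5, 1)) × (paths (5, 1) → (9, 5)) = C(6, 5) · C(8, 4) = 6 · 70 = 420. Avoidance count = 2002 − 420 = 1582.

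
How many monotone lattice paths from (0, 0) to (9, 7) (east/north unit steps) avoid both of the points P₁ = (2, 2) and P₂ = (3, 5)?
Number of paths = 5792

Inclusion–exclusion. Total paths: C(16, 9) = 11440. Through P₁: C(4, 2)·C(12, 7) = 4752. Through P₂: C(8, 3)·C(8, 6) = 1568. Since P₁ is strictly southwest of P₂, a monotone path through both must visit P₁ then P₂; paths through both = C(4, 2)·C(4, 1)·C(8, 6) = 672. Avoid both = 11440 − 4752 − 1568 + 672 = 5792.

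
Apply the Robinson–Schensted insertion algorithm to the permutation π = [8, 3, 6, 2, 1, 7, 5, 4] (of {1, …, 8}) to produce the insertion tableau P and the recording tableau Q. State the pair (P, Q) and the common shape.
P = [1, 4, 7] / [2, 5] / [3, 6] / [8];  Q = [1, 3, 6] / [2, 7] / [4, 8] / [5];  common shape = (3, 2, 2, 1)

Row-insert the values π_1, π_2, … into P one at a time, bumping the leftmost entry strictly greater than the inserted value down to the next row. The recording tableau Q records, in position (i, j), the step at which that cell was added to P.
  Insert 8 (step 1): P = [8];  Q = [1]
  Insert 3 (step 2): P = [3] / [8];  Q = [1] / [2]
  Insert 6 (step 3): P = [3, 6] / [8];  Q = [1, 3] / [2]
  Insert 2 (step 4): P = [2, 6] / [3] / [8];  Q = [1, 3] / [2] / [4]
  Insert 1 (step 5): P = [1, 6] / [2] / [3] / [8];  Q = [1, 3] / [2] / [4] / [5]
  Insert 7 (step 6): P = [1, 6, 7] / [2] / [3] / [8];  Q = [1, 3, 6] / [2] / [4] / [5]
  Insert 5 (step 7): P = [1, 5, 7] / [2, 6] / [3] / [8];  Q = [1, 3, 6] / [2, 7] / [4] / [5]
  Insert 4 (step 8): P = [1, 4, 7] / [2, 5] / [3, 6] / [8];  Q = [1, 3, 6] / [2, 7] / [4, 8] / [5]
Final shape: (3, 2, 2, 1).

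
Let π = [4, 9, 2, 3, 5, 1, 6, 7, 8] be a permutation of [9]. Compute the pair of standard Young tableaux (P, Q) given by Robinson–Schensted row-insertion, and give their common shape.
P = [1, 3, 5, 6, 7, 8] / [2, 9] / [4];  Q = [1, 2, 5, 7, 8, 9] / [3, 4] / [6];  common shape = (6, 2, 1)

Row-insert the values π_1, π_2, … into P one at a time, bumping the leftmost entry strictly greater than the inserted value down to the next row. The recording tableau Q records, in position (i, j), the step at which that cell was added to P.
  Insert 4 (step 1): P = [4];  Q = [1]
  Insert 9 (step 2): P = [4, 9];  Q = [1, 2]
  Insert 2 (step 3): P = [2, 9] / [4];  Q = [1, 2] / [3]
  Insert 3 (step 4): P = [2, 3] / [4, 9];  Q = [1, 2] / [3, 4]
  Insert 5 (step 5): P = [2, 3, 5] / [4, 9];  Q = [1, 2, 5] / [3, 4]
  Insert 1 (step 6): P = [1, 3, 5] / [2, 9] / [4];  Q = [1, 2, 5] / [3, 4] / [6]
  Insert 6 (step 7): P = [1, 3, 5, 6] / [2, 9] / [4];  Q = [1, 2, 5, 7] / [3, 4] / [6]
  Insert 7 (step 8): P = [1, 3, 5, 6, 7] / [2, 9] / [4];  Q = [1, 2, 5, 7, 8] / [3, 4] / [6]
  Insert 8 (step 9): P = [1, 3, 5, 6, 7, 8] / [2, 9] / [4];  Q = [1, 2, 5, 7, 8, 9] / [3, 4] / [6]
Final shape: (6, 2, 1).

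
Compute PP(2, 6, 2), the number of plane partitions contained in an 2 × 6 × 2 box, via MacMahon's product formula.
PP(2, 6, 2) = 336

Evaluate the triple product over i = 1..2, j = 1..6, k = 1..2. The factors are (2/1) · (3/2) · (3/2) · (4/3) · (4/3) · (5/4) · (5/4) · (6/5) · … (24 factors total). The numerators and denominators telescope so the product is an integer; carrying out the multiplication exactly gives PP(2, 6, 2) = 336.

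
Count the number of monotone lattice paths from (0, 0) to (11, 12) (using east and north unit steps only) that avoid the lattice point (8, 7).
Number of paths = 991718

Total paths from (0, 0) to (11, 12): C(23, 11) = 1352078. Paths through (8, 7): (paths (0, 0) → (8, 7)) × (paths (8, 7) → (11, 12)) = C(15, 8) · C(8, 3) = 6435 · 56 = 360360. Avoidance count = 1352078 − 360360 = 991718.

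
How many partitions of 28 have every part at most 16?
p(28, parts ≤ 16) = 3523

Use the recurrence p(n, m) = p(n, m−1) + p(n−m, m): either the largest part is < m (count p(n, m−1)) or the largest part is exactly m (remove one copy of m, count p(n−m, m)). With p(0, ·) = 1 this gives p(28, parts ≤ 16) = 3523. (By conjugating Young diagrams, this also counts partitions of 28 into at most 16 parts.)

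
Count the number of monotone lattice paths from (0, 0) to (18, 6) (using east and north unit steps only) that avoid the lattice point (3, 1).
Number of paths = 72580

Total paths from (0, 0) to (18, 6): C(24, 18) = 134596. Paths through (3, 1): (paths (0, 0) → (3, 1)) × (paths (3, 1) → (18, 6)) = C(4, 3) · C(20, 15) = 4 · 15504 = 62016. Avoidance count = 134596 − 62016 = 72580.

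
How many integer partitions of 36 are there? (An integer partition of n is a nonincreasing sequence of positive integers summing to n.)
p(36) = 17977

Compute p(n) via the recurrence p(n, m) = p(n, m−1) + p(n−m, m), where p(n, m) counts partitions of n with all parts ≤ m and p(n) = p(n, n). The base cases are p(0, m) = 1 and p(n, 0) = 0 for n > 0. Filling the table yields p(36) = 17977. (Euler's pentagonal recurrence is an alternative.)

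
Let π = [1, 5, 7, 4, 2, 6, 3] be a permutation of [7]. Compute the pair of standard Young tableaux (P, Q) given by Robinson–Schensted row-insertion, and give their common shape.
P = [1, 2, 3] / [4, 6] / [5, 7];  Q = [1, 2, 3] / [4, 6] / [5, 7];  common shape = (3, 2, 2)

Row-insert the values π_1, π_2, … into P one at a time, bumping the leftmost entry strictly greater than the inserted value down to the next row. The recording tableau Q records, in position (i, j), the step at which that cell was added to P.
  Insert 1 (step 1): P = [1];  Q = [1]
  Insert 5 (step 2): P = [1, 5];  Q = [1, 2]
  Insert 7 (step 3): P = [1, 5, 7];  Q = [1, 2, 3]
  Insert 4 (step 4): P = [1, 4, 7] / [5];  Q = [1, 2, 3] / [4]
  Insert 2 (step 5): P = [1, 2, 7] / [4] / [5];  Q = [1, 2, 3] / [4] / [5]
  Insert 6 (step 6): P = [1, 2, 6] / [4, 7] / [5];  Q = [1, 2, 3] / [4, 6] / [5]
  Insert 3 (step 7): P = [1, 2, 3] / [4, 6] / [5, 7];  Q = [1, 2, 3] / [4, 6] / [5, 7]
Final shape: (3, 2, 2).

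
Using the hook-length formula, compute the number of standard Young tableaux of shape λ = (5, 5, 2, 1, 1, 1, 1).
# SYT of shape (5, 5, 2, 1, 1, 1, 1) = 305760

Hook-length formula: f^λ = n! / Π hook(c), product over all cells c of the Young diagram. For λ = (5, 5, 2, 1, 1, 1, 1), n = 16 boxes. Hook lengths by row (left-to-right, top-to-bottom): [11, 6, 4, 3, 2]; [10, 5, 3, 2, 1]; [6, 1]; [4]; [3]; [2]; [1]. Product of hooks = 68428800. So f^λ = 16! / 68428800 = 20922789888000 / 68428800 = 305760.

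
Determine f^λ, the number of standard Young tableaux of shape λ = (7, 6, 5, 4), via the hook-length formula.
# SYT of shape (7, 6, 5, 4) = 341429088

Hook-length formula: f^λ = n! / Π hook(c), product over all cells c of the Young diagram. For λ = (7, 6, 5, 4), n = 22 boxes. Hook lengths by row (left-to-right, top-to-bottom): [10, 9, 8, 7, 5, 3, 1]; [8, 7, 6, 5, 3, 1]; [6, 5, 4, 3, 1]; [4, 3, 2, 1]. Product of hooks = 3292047360000. So f^λ = 22! / 3292047360000 = 1124000727777607680000 / 3292047360000 = 341429088.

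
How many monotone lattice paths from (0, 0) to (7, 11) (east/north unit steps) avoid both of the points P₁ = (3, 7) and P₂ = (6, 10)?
Number of paths = 12208

Inclusion–exclusion. Total paths: C(18, 7) = 31824. Through P₁: C(10, 3)·C(8, 4) = 8400. Through P₂: C(16, 6)·C(2, 1) = 16016. Since P₁ is strictly southwest of P₂, a monotone path through both must visit P₁ then P₂; paths through both = C(10, 3)·C(6, 3)·C(2, 1) = 4800. Avoid both = 31824 − 8400 − 16016 + 4800 = 12208.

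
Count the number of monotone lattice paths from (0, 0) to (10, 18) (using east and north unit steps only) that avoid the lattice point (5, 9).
Number of paths = 9115106

Total paths from (0, 0) to (10, 18): C(28, 10) = 13123110. Paths through (5, 9): (paths (0, 0) → (5, 9)) × (paths (5, 9) → (10, 18)) = C(14, 5) · C(14, 5) = 2002 · 2002 = 4008004. Avoidance count = 13123110 − 4008004 = 9115106.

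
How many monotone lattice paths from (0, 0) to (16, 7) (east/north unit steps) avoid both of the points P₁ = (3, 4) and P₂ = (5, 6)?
Number of paths = 222533

Inclusion–exclusion. Total paths: C(23, 16) = 245157. Through P₁: C(7, 3)·C(16, 13) = 19600. Through P₂: C(11, 5)·C(12, 11) = 5544. Since P₁ is strictly southwest of P₂, a monotone path through both must visit P₁ then P₂; paths through both = C(7, 3)·C(4, 2)·C(12, 11) = 2520. Avoid both = 245157 − 19600 − 5544 + 2520 = 222533.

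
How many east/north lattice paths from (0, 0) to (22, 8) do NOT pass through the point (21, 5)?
Number of paths = 5589805

Total paths from (0, 0) to (22, 8): C(30, 22) = 5852925. Paths through (21, 5): (paths (0, 0) → (21, 5)) × (paths (21, 5) → (22, 8)) = C(26, 21) · C(4, 1) = 65780 · 4 = 263120. Avoidance count = 5852925 − 263120 = 5589805.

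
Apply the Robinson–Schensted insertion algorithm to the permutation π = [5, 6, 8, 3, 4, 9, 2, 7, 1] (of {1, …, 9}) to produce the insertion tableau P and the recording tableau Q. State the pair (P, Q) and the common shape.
P = [1, 4, 7, 9] / [2, 6, 8] / [3] / [5];  Q = [1, 2, 3, 6] / [4, 5, 8] / [7] / [9];  common shape = (4, 3, 1, 1)

Row-insert the values π_1, π_2, … into P one at a time, bumping the leftmost entry strictly greater than the inserted value down to the next row. The recording tableau Q records, in position (i, j), the step at which that cell was added to P.
  Insert 5 (step 1): P = [5];  Q = [1]
  Insert 6 (step 2): P = [5, 6];  Q = [1, 2]
  Insert 8 (step 3): P = [5, 6, 8];  Q = [1, 2, 3]
  Insert 3 (step 4): P = [3, 6, 8] / [5];  Q = [1, 2, 3] / [4]
  Insert 4 (step 5): P = [3, 4, 8] / [5, 6];  Q = [1, 2, 3] / [4, 5]
  Insert 9 (step 6): P = [3, 4, 8, 9] / [5, 6];  Q = [1, 2, 3, 6] / [4, 5]
  Insert 2 (step 7): P = [2, 4, 8, 9] / [3, 6] / [5];  Q = [1, 2, 3, 6] / [4, 5] / [7]
  Insert 7 (step 8): P = [2, 4, 7, 9] / [3, 6, 8] / [5];  Q = [1, 2, 3, 6] / [4, 5, 8] / [7]
  Insert 1 (step 9): P = [1, 4, 7, 9] / [2, 6, 8] / [3] / [5];  Q = [1, 2, 3, 6] / [4, 5, 8] / [7] / [9]
Final shape: (4, 3, 1, 1).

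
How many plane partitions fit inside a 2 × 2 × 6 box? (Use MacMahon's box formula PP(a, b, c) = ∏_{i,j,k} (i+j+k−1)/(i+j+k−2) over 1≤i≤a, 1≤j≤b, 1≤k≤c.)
PP(2, 2, 6) = 336

Evaluate the triple product over i = 1..2, j = 1..2, k = 1..6. The factors are (2/1) · (3/2) · (4/3) · (5/4) · (6/5) · (7/6) · (3/2) · (4/3) · … (24 factors total). The numerators and denominators telescope so the product is an integer; carrying out the multiplication exactly gives PP(2, 2, 6) = 336.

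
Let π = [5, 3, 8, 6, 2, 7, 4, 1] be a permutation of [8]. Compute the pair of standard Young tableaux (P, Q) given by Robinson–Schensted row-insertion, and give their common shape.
P = [1, 4, 7] / [2, 6] / [3, 8] / [5];  Q = [1, 3, 6] / [2, 4] / [5, 7] / [8];  common shape = (3, 2, 2, 1)

Row-insert the values π_1, π_2, … into P one at a time, bumping the leftmost entry strictly greater than the inserted value down to the next row. The recording tableau Q records, in position (i, j), the step at which that cell was added to P.
  Insert 5 (step 1): P = [5];  Q = [1]
  Insert 3 (step 2): P = [3] / [5];  Q = [1] / [2]
  Insert 8 (step 3): P = [3, 8] / [5];  Q = [1, 3] / [2]
  Insert 6 (step 4): P = [3, 6] / [5, 8];  Q = [1, 3] / [2, 4]
  Insert 2 (step 5): P = [2, 6] / [3, 8] / [5];  Q = [1, 3] / [2, 4] / [5]
  Insert 7 (step 6): P = [2, 6, 7] / [3, 8] / [5];  Q = [1, 3, 6] / [2, 4] / [5]
  Insert 4 (step 7): P = [2, 4, 7] / [3, 6] / [5, 8];  Q = [1, 3, 6] / [2, 4] / [5, 7]
  Insert 1 (step 8): P = [1, 4, 7] / [2, 6] / [3, 8] / [5];  Q = [1, 3, 6] / [2, 4] / [5, 7] / [8]
Final shape: (3, 2, 2, 1).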